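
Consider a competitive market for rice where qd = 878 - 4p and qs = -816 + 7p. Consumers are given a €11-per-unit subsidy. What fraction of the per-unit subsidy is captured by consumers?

Pre-subsidy: 878 - 4p = -816 + 7p gives p* = 154, q* = 262.
With the rebate, buyers effectively pay pb = ps − 11, where ps is the price sellers receive.
Demand in terms of ps becomes qd = 878 − 4(ps − 11) = 922 - 4ps. Setting this equal to supply: 922 - 4ps = -816 + 7ps, so ps = 158.
Buyers pay pb = 158 − 11 = 147; q' = -816 + 7·158 = 290.
Buyers' price falls by p* − pb = 154 − 147 = 7; sellers' price rises by ps − p* = 158 − 154 = 4.
So consumers capture 7/11 = 7/11 of each unit of subsidy.

Consumer share = 7/11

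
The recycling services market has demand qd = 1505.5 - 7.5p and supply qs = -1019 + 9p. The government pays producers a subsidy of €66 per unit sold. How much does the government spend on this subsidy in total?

Government cost = €41448

Pre-subsidy: 1505.5 - 7.5p = -1019 + 9p gives p* = 153, q* = 358.
With the subsidy, sellers receive ps = pb + 66 for each unit, where pb is the price buyers pay.
Supply in terms of pb becomes qs = -1019 + 9(pb + 66) = -425 + 9pb. Setting this equal to demand: 1505.5 - 7.5pb = -425 + 9pb, so pb = 117.
Sellers receive ps = 117 + 66 = 183; q' = 1505.5 − 7.5·117 = 628.
Government outlay = subsidy × quantity = 66 × 628 = 41448.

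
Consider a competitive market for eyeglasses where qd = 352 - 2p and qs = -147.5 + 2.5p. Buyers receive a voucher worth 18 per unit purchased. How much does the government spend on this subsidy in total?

Pre-subsidy: 352 - 2p = -147.5 + 2.5p gives p* = 111, q* = 130.
With the rebate, buyers effectively pay pb = ps − 18, where ps is the price sellers receive.
Demand in terms of ps becomes qd = 352 − 2(ps − 18) = 388 - 2ps. Setting this equal to supply: 388 - 2ps = -147.5 + 2.5ps, so ps = 119.
Buyers pay pb = 119 − 18 = 101; q' = -147.5 + 2.5·119 = 150.
Government outlay = subsidy × quantity = 18 × 150 = 2700.

Government cost = 2700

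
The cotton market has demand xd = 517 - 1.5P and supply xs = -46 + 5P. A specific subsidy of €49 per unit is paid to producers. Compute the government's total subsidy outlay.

Pre-subsidy: 517 - 1.5P = -46 + 5P gives P* = 1126/13, x* = 5032/13.
With the subsidy, sellers receive Ps = Pb + 49 for each unit, where Pb is the price buyers pay.
Supply in terms of Pb becomes xs = -46 + 5(Pb + 49) = 199 + 5Pb. Setting this equal to demand: 517 - 1.5Pb = 199 + 5Pb, so Pb = 636/13.
Sellers receive Ps = 636/13 + 49 = 1273/13; x' = 517 − 1.5·(636/13) = 5767/13.
Government outlay = subsidy × quantity = 49 × 5767/13 = 282583/13.

Government cost = 282583/13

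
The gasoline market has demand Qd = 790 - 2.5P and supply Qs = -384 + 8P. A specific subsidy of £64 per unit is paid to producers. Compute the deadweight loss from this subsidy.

Pre-subsidy: 790 - 2.5P = -384 + 8P gives P* = 2348/21, Q* = 10720/21.
With the subsidy, sellers receive Ps = Pb + 64 for each unit, where Pb is the price buyers pay.
Supply in terms of Pb becomes Qs = -384 + 8(Pb + 64) = 128 + 8Pb. Setting this equal to demand: 790 - 2.5Pb = 128 + 8Pb, so Pb = 1324/21.
Sellers receive Ps = 1324/21 + 64 = 2668/21; Q' = 790 − 2.5·(1324/21) = 13280/21.
The subsidy expands output by 13280/21 − 10720/21 = 2560/21 past the efficient level; on those units the gap between marginal cost and willingness to pay runs from 0 up to 64.
DWL = ½ × 64 × 2560/21 = 81920/21.

Deadweight loss = 81920/21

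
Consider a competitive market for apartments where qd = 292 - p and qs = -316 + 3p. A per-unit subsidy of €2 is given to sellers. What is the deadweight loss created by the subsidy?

Pre-subsidy: 292 - p = -316 + 3p gives p* = 152, q* = 140.
With the subsidy, sellers receive ps = pb + 2 for each unit, where pb is the price buyers pay.
Supply in terms of pb becomes qs = -316 + 3(pb + 2) = -310 + 3pb. Setting this equal to demand: 292 - pb = -310 + 3pb, so pb = 150.5.
Sellers receive ps = 150.5 + 2 = 152.5; q' = 292 − 1·150.5 = 141.5.
The subsidy expands output by 141.5 − 140 = 1.5 past the efficient level; on those units the gap between marginal cost and willingness to pay runs from 0 up to 2.
DWL = ½ × 2 × 1.5 = 1.5.

Deadweight loss = €1.5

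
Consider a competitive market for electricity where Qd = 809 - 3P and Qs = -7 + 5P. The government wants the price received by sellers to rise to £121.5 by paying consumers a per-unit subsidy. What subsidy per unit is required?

Required subsidy s = £52 per unit

At a seller price of 121.5, quantity supplied is -7 + 5·121.5 = 600.5.
Buyers absorb 600.5 only when they pay Pb with 809 − 3·Pb = 600.5, i.e. Pb = 69.5.
s = Ps − Pb = 121.5 − 69.5 = 52.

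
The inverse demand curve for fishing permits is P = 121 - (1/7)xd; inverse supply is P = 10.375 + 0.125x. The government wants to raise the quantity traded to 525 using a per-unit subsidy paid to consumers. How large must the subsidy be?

At x = 525, from the demand curve buyers pay Pb = 121 − (1/7)·525 = 46; from the supply curve sellers need Ps = 10.375 + 0.125·525 = 76.
The subsidy must fill the gap: s = Ps − Pb = 76 − 46 = 30.

Required subsidy s = 30 per unit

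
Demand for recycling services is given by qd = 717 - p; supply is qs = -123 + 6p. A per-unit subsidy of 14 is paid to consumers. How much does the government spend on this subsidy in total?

Pre-subsidy: 717 - p = -123 + 6p gives p* = 120, q* = 597.
With the rebate, buyers effectively pay pb = ps − 14, where ps is the price sellers receive.
Demand in terms of ps becomes qd = 717 − 1(ps − 14) = 731 - ps. Setting this equal to supply: 731 - ps = -123 + 6ps, so ps = 122.
Buyers pay pb = 122 − 14 = 108; q' = -123 + 6·122 = 609.
Government outlay = subsidy × quantity = 14 × 609 = 8526.

Government cost = 8526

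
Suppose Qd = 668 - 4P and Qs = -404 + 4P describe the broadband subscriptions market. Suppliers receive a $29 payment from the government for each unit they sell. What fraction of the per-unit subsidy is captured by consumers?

Pre-subsidy: 668 - 4P = -404 + 4P gives P* = 134, Q* = 132.
With the subsidy, sellers receive Ps = Pb + 29 for each unit, where Pb is the price buyers pay.
Supply in terms of Pb becomes Qs = -404 + 4(Pb + 29) = -288 + 4Pb. Setting this equal to demand: 668 - 4Pb = -288 + 4Pb, so Pb = 119.5.
Sellers receive Ps = 119.5 + 29 = 148.5; Q' = 668 − 4·119.5 = 190.
Buyers' price falls by P* − Pb = 134 − 119.5 = 14.5; sellers' price rises by Ps − P* = 148.5 − 134 = 14.5.
So consumers capture 14.5/29 = 0.5 of each unit of subsidy.

Consumer share = 0.5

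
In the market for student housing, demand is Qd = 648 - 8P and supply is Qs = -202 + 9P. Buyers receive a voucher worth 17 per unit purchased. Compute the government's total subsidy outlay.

Government cost = 5440

Pre-subsidy: 648 - 8P = -202 + 9P gives P* = 50, Q* = 248.
With the rebate, buyers effectively pay Pb = Ps − 17, where Ps is the price sellers receive.
Demand in terms of Ps becomes Qd = 648 − 8(Ps − 17) = 784 - 8Ps. Setting this equal to supply: 784 - 8Ps = -202 + 9Ps, so Ps = 58.
Buyers pay Pb = 58 − 17 = 41; Q' = -202 + 9·58 = 320.
Government outlay = subsidy × quantity = 17 × 320 = 5440.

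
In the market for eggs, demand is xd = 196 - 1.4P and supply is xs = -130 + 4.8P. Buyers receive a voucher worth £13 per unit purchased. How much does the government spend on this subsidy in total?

Pre-subsidy: 196 - 1.4P = -130 + 4.8P gives P* = 1630/31, x* = 3794/31.
With the rebate, buyers effectively pay Pb = Ps − 13, where Ps is the price sellers receive.
Demand in terms of Ps becomes xd = 196 − 1.4(Ps − 13) = 214.2 - 1.4Ps. Setting this equal to supply: 214.2 - 1.4Ps = -130 + 4.8Ps, so Ps = 1721/31.
Buyers pay Pb = 1721/31 − 13 = 1318/31; x' = -130 + 4.8·(1721/31) = 21154/155.
Government outlay = subsidy × quantity = 13 × 21154/155 = 275002/155.

Government cost = 275002/155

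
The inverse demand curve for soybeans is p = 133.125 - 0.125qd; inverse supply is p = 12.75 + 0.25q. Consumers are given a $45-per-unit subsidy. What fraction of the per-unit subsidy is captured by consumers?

Consumer share = 1/3

Pre-subsidy: 133.125 - 0.125q = 12.75 + 0.25q gives q* = 321 and p* = 93.
With the rebate, buyers effectively pay pb = ps − 45, where ps is the price sellers receive.
On the curves, pb = 133.125 - 0.125q and ps = 12.75 + 0.25q; the wedge ps − pb = 45 gives 12.75 + 0.25q − (133.125 - 0.125q) = 45, so q' = 441.
Then pb = 133.125 − 0.125·441 = 78 and ps = 12.75 + 0.25·441 = 123.
Buyers' price falls by p* − pb = 93 − 78 = 15; sellers' price rises by ps − p* = 123 − 93 = 30.
So consumers capture 15/45 = 1/3 of each unit of subsidy.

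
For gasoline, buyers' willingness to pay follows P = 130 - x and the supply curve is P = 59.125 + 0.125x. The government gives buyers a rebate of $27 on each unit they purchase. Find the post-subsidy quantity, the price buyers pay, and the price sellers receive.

x' = 87; buyers pay $43; sellers receive $70

Pre-subsidy: 130 - x = 59.125 + 0.125x gives x* = 63 and P* = 67.
With the rebate, buyers effectively pay Pb = Ps − 27, where Ps is the price sellers receive.
On the curves, Pb = 130 - x and Ps = 59.125 + 0.125x; the wedge Ps − Pb = 27 gives 59.125 + 0.125x − (130 - x) = 27, so x' = 87.
Then Pb = 130 − 1·87 = 43 and Ps = 59.125 + 0.125·87 = 70.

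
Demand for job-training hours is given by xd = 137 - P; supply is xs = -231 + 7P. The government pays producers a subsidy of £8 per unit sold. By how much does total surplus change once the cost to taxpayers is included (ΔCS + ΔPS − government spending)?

Pre-subsidy: 137 - P = -231 + 7P gives P* = 46, x* = 91.
With the subsidy, sellers receive Ps = Pb + 8 for each unit, where Pb is the price buyers pay.
Supply in terms of Pb becomes xs = -231 + 7(Pb + 8) = -175 + 7Pb. Setting this equal to demand: 137 - Pb = -175 + 7Pb, so Pb = 39.
Sellers receive Ps = 39 + 8 = 47; x' = 137 − 1·39 = 98.
ΔCS = ½(91 + 98)(46 − 39) = 661.5; ΔPS = ½(91 + 98)(47 − 46) = 94.5.
Government spending = 8 × 98 = 784.
Net change = 661.5 + 94.5 − 784 = -28. The loss equals the DWL triangle ½·8·7.

Net change in total surplus = -£28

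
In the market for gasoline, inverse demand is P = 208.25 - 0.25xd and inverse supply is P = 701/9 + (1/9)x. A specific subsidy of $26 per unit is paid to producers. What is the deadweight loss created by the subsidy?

Deadweight loss = $936

Pre-subsidy: 208.25 - 0.25x = 701/9 + (1/9)x gives x* = 361 and P* = 118.
With the subsidy, sellers receive Ps = Pb + 26 for each unit, where Pb is the price buyers pay.
On the curves, Pb = 208.25 - 0.25x and Ps = 701/9 + (1/9)x; the wedge Ps − Pb = 26 gives 701/9 + (1/9)x − (208.25 - 0.25x) = 26, so x' = 433.
Then Pb = 208.25 − 0.25·433 = 100 and Ps = 701/9 + (1/9)·433 = 126.
The subsidy expands output by 433 − 361 = 72 past the efficient level; on those units the gap between marginal cost and willingness to pay runs from 0 up to 26.
DWL = ½ × 26 × 72 = 936.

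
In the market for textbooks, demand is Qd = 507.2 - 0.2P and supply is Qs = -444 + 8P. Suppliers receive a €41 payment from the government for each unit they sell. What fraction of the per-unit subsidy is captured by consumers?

Pre-subsidy: 507.2 - 0.2P = -444 + 8P gives P* = 116, Q* = 484.
With the subsidy, sellers receive Ps = Pb + 41 for each unit, where Pb is the price buyers pay.
Supply in terms of Pb becomes Qs = -444 + 8(Pb + 41) = -116 + 8Pb. Setting this equal to demand: 507.2 - 0.2Pb = -116 + 8Pb, so Pb = 76.
Sellers receive Ps = 76 + 41 = 117; Q' = 507.2 − 0.2·76 = 492.
Buyers' price falls by P* − Pb = 116 − 76 = 40; sellers' price rises by Ps − P* = 117 − 116 = 1.
So consumers capture 40/41 = 40/41 of each unit of subsidy.

Consumer share = 40/41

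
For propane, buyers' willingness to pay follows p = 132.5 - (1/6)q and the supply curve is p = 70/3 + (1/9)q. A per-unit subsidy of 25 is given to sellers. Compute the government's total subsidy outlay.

Government cost = 12075

Pre-subsidy: 132.5 - (1/6)q = 70/3 + (1/9)q gives q* = 393 and p* = 67.
With the subsidy, sellers receive ps = pb + 25 for each unit, where pb is the price buyers pay.
On the curves, pb = 132.5 - (1/6)q and ps = 70/3 + (1/9)q; the wedge ps − pb = 25 gives 70/3 + (1/9)q − (132.5 - (1/6)q) = 25, so q' = 483.
Then pb = 132.5 − (1/6)·483 = 52 and ps = 70/3 + (1/9)·483 = 77.
Government outlay = subsidy × quantity = 25 × 483 = 12075.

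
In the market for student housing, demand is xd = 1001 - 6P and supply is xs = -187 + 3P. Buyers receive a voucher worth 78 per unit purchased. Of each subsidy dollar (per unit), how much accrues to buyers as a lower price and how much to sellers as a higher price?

Buyers gain 26 per unit; sellers gain 52 per unit

Pre-subsidy: 1001 - 6P = -187 + 3P gives P* = 132, x* = 209.
With the rebate, buyers effectively pay Pb = Ps − 78, where Ps is the price sellers receive.
Demand in terms of Ps becomes xd = 1001 − 6(Ps − 78) = 1469 - 6Ps. Setting this equal to supply: 1469 - 6Ps = -187 + 3Ps, so Ps = 184.
Buyers pay Pb = 184 − 78 = 106; x' = -187 + 3·184 = 365.
Buyers' price falls by P* − Pb = 132 − 106 = 26; sellers' price rises by Ps − P* = 184 − 132 = 52.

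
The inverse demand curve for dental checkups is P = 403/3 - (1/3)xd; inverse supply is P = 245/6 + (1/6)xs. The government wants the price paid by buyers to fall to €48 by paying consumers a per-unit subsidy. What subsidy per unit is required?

At a buyer price of 48, quantity demanded is 403 − 3·48 = 259.
Sellers supply 259 only when they receive Ps = 245/6 + (1/6)·259 = 84.
s = Ps − Pb = 84 − 48 = 36.

Required subsidy s = €36 per unit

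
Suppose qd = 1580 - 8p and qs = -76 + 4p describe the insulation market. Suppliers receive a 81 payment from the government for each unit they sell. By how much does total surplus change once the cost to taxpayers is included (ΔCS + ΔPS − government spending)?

Pre-subsidy: 1580 - 8p = -76 + 4p gives p* = 138, q* = 476.
With the subsidy, sellers receive ps = pb + 81 for each unit, where pb is the price buyers pay.
Supply in terms of pb becomes qs = -76 + 4(pb + 81) = 248 + 4pb. Setting this equal to demand: 1580 - 8pb = 248 + 4pb, so pb = 111.
Sellers receive ps = 111 + 81 = 192; q' = 1580 − 8·111 = 692.
ΔCS = ½(476 + 692)(138 − 111) = 15768; ΔPS = ½(476 + 692)(192 − 138) = 31536.
Government spending = 81 × 692 = 56052.
Net change = 15768 + 31536 − 56052 = -8748. The loss equals the DWL triangle ½·81·216.

Net change in total surplus = -8748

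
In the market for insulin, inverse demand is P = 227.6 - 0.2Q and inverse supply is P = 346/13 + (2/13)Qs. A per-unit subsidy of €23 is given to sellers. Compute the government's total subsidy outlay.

Government cost = €14559

Pre-subsidy: 227.6 - 0.2Q = 346/13 + (2/13)Q gives Q* = 568 and P* = 114.
With the subsidy, sellers receive Ps = Pb + 23 for each unit, where Pb is the price buyers pay.
On the curves, Pb = 227.6 - 0.2Q and Ps = 346/13 + (2/13)Q; the wedge Ps − Pb = 23 gives 346/13 + (2/13)Q − (227.6 - 0.2Q) = 23, so Q' = 633.
Then Pb = 227.6 − 0.2·633 = 101 and Ps = 346/13 + (2/13)·633 = 124.
Government outlay = subsidy × quantity = 23 × 633 = 14559.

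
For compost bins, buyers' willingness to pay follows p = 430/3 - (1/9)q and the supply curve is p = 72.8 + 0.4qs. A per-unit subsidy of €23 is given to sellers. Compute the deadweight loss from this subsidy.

Deadweight loss = €517.5

Pre-subsidy: 430/3 - (1/9)q = 72.8 + 0.4q gives q* = 138 and p* = 128.
With the subsidy, sellers receive ps = pb + 23 for each unit, where pb is the price buyers pay.
On the curves, pb = 430/3 - (1/9)q and ps = 72.8 + 0.4q; the wedge ps − pb = 23 gives 72.8 + 0.4q − (430/3 - (1/9)q) = 23, so q' = 183.
Then pb = 430/3 − (1/9)·183 = 123 and ps = 72.8 + 0.4·183 = 146.
The subsidy expands output by 183 − 138 = 45 past the efficient level; on those units the gap between marginal cost and willingness to pay runs from 0 up to 23.
DWL = ½ × 23 × 45 = 517.5.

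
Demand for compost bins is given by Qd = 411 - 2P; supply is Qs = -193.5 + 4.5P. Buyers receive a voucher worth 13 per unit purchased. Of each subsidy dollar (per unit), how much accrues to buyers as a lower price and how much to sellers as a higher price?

Buyers gain 9 per unit; sellers gain 4 per unit

Pre-subsidy: 411 - 2P = -193.5 + 4.5P gives P* = 93, Q* = 225.
With the rebate, buyers effectively pay Pb = Ps − 13, where Ps is the price sellers receive.
Demand in terms of Ps becomes Qd = 411 − 2(Ps − 13) = 437 - 2Ps. Setting this equal to supply: 437 - 2Ps = -193.5 + 4.5Ps, so Ps = 97.
Buyers pay Pb = 97 − 13 = 84; Q' = -193.5 + 4.5·97 = 243.
Buyers' price falls by P* − Pb = 93 − 84 = 9; sellers' price rises by Ps − P* = 97 − 93 = 4.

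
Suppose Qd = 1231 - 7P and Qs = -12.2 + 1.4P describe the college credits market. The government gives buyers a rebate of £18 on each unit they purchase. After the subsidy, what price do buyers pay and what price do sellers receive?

Pre-subsidy: 1231 - 7P = -12.2 + 1.4P gives P* = 148, Q* = 195.
With the rebate, buyers effectively pay Pb = Ps − 18, where Ps is the price sellers receive.
Demand in terms of Ps becomes Qd = 1231 − 7(Ps − 18) = 1357 - 7Ps. Setting this equal to supply: 1357 - 7Ps = -12.2 + 1.4Ps, so Ps = 163.
Buyers pay Pb = 163 − 18 = 145; Q' = -12.2 + 1.4·163 = 216.

Buyers pay £145; sellers receive £163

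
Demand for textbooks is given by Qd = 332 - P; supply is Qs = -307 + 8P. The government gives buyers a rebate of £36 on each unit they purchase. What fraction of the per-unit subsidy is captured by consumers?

Consumer share = 8/9

Pre-subsidy: 332 - P = -307 + 8P gives P* = 71, Q* = 261.
With the rebate, buyers effectively pay Pb = Ps − 36, where Ps is the price sellers receive.
Demand in terms of Ps becomes Qd = 332 − 1(Ps − 36) = 368 - Ps. Setting this equal to supply: 368 - Ps = -307 + 8Ps, so Ps = 75.
Buyers pay Pb = 75 − 36 = 39; Q' = -307 + 8·75 = 293.
Buyers' price falls by P* − Pb = 71 − 39 = 32; sellers' price rises by Ps − P* = 75 − 71 = 4.
So consumers capture 32/36 = 8/9 of each unit of subsidy.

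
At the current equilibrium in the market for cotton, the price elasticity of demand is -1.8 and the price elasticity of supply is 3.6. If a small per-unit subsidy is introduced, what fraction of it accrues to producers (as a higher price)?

Producer share = 1/3

For a small subsidy around the equilibrium, the benefit split depends on the relative slopes, which at a point are proportional to the elasticities.
Buyer share = εs/(εs + |εd|) = 3.6/(3.6 + 1.8) = 2/3; seller share = |εd|/(εs + |εd|) = 1/3.
So producers capture 1/3 of the subsidy.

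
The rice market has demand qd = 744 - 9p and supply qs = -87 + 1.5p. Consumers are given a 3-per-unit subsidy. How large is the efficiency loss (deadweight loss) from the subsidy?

Deadweight loss = 81/14

Pre-subsidy: 744 - 9p = -87 + 1.5p gives p* = 554/7, q* = 222/7.
With the rebate, buyers effectively pay pb = ps − 3, where ps is the price sellers receive.
Demand in terms of ps becomes qd = 744 − 9(ps − 3) = 771 - 9ps. Setting this equal to supply: 771 - 9ps = -87 + 1.5ps, so ps = 572/7.
Buyers pay pb = 572/7 − 3 = 551/7; q' = -87 + 1.5·(572/7) = 249/7.
The subsidy expands output by 249/7 − 222/7 = 27/7 past the efficient level; on those units the gap between marginal cost and willingness to pay runs from 0 up to 3.
DWL = ½ × 3 × 27/7 = 81/14.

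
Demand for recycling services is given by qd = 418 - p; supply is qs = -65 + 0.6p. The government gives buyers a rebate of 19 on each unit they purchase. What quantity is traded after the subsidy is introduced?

q' = 123.25

Pre-subsidy: 418 - p = -65 + 0.6p gives p* = 301.875, q* = 116.125.
With the rebate, buyers effectively pay pb = ps − 19, where ps is the price sellers receive.
Demand in terms of ps becomes qd = 418 − 1(ps − 19) = 437 - ps. Setting this equal to supply: 437 - ps = -65 + 0.6ps, so ps = 313.75.
Buyers pay pb = 313.75 − 19 = 294.75; q' = -65 + 0.6·313.75 = 123.25.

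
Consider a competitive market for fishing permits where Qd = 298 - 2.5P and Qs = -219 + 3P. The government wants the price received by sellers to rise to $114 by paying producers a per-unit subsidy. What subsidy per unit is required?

Required subsidy s = $44 per unit

At a seller price of 114, quantity supplied is -219 + 3·114 = 123.
Buyers absorb 123 only when they pay Pb with 298 − 2.5·Pb = 123, i.e. Pb = 70.
s = Ps − Pb = 114 − 70 = 44.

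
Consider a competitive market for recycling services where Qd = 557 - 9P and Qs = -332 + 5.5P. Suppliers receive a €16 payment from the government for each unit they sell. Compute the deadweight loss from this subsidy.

Pre-subsidy: 557 - 9P = -332 + 5.5P gives P* = 1778/29, Q* = 151/29.
With the subsidy, sellers receive Ps = Pb + 16 for each unit, where Pb is the price buyers pay.
Supply in terms of Pb becomes Qs = -332 + 5.5(Pb + 16) = -244 + 5.5Pb. Setting this equal to demand: 557 - 9Pb = -244 + 5.5Pb, so Pb = 1602/29.
Sellers receive Ps = 1602/29 + 16 = 2066/29; Q' = 557 − 9·(1602/29) = 1735/29.
The subsidy expands output by 1735/29 − 151/29 = 1584/29 past the efficient level; on those units the gap between marginal cost and willingness to pay runs from 0 up to 16.
DWL = ½ × 16 × 1584/29 = 12672/29.

Deadweight loss = 12672/29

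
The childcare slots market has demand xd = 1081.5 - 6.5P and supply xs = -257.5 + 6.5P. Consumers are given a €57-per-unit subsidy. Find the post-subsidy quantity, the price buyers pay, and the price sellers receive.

x' = 597.25; buyers pay €74.5; sellers receive €131.5

Pre-subsidy: 1081.5 - 6.5P = -257.5 + 6.5P gives P* = 103, x* = 412.
With the rebate, buyers effectively pay Pb = Ps − 57, where Ps is the price sellers receive.
Demand in terms of Ps becomes xd = 1081.5 − 6.5(Ps − 57) = 1452 - 6.5Ps. Setting this equal to supply: 1452 - 6.5Ps = -257.5 + 6.5Ps, so Ps = 131.5.
Buyers pay Pb = 131.5 − 57 = 74.5; x' = -257.5 + 6.5·131.5 = 597.25.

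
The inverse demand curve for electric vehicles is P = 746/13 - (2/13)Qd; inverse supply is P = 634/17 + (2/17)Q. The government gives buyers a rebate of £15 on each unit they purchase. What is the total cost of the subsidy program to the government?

Government cost = £1938.75

Pre-subsidy: 746/13 - (2/13)Q = 634/17 + (2/17)Q gives Q* = 74 and P* = 46.
With the rebate, buyers effectively pay Pb = Ps − 15, where Ps is the price sellers receive.
On the curves, Pb = 746/13 - (2/13)Q and Ps = 634/17 + (2/17)Q; the wedge Ps − Pb = 15 gives 634/17 + (2/17)Q − (746/13 - (2/13)Q) = 15, so Q' = 129.25.
Then Pb = 746/13 − (2/13)·129.25 = 37.5 and Ps = 634/17 + (2/17)·129.25 = 52.5.
Government outlay = subsidy × quantity = 15 × 129.25 = 1938.75.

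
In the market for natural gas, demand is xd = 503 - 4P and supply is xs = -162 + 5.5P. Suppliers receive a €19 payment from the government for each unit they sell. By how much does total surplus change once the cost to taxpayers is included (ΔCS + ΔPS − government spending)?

Net change in total surplus = -€418

Pre-subsidy: 503 - 4P = -162 + 5.5P gives P* = 70, x* = 223.
With the subsidy, sellers receive Ps = Pb + 19 for each unit, where Pb is the price buyers pay.
Supply in terms of Pb becomes xs = -162 + 5.5(Pb + 19) = -57.5 + 5.5Pb. Setting this equal to demand: 503 - 4Pb = -57.5 + 5.5Pb, so Pb = 59.
Sellers receive Ps = 59 + 19 = 78; x' = 503 − 4·59 = 267.
ΔCS = ½(223 + 267)(70 − 59) = 2695; ΔPS = ½(223 + 267)(78 − 70) = 1960.
Government spending = 19 × 267 = 5073.
Net change = 2695 + 1960 − 5073 = -418. The loss equals the DWL triangle ½·19·44.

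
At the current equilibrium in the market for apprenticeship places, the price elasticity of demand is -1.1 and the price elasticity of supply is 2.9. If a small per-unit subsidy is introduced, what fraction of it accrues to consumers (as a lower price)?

For a small subsidy around the equilibrium, the benefit split depends on the relative slopes, which at a point are proportional to the elasticities.
Buyer share = εs/(εs + |εd|) = 2.9/(2.9 + 1.1) = 0.725; seller share = |εd|/(εs + |εd|) = 0.275.

Consumer share = 0.725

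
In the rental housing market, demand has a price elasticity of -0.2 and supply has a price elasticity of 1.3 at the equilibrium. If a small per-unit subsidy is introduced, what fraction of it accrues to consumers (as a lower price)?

Consumer share = 13/15

For a small subsidy around the equilibrium, the benefit split depends on the relative slopes, which at a point are proportional to the elasticities.
Buyer share = εs/(εs + |εd|) = 1.3/(1.3 + 0.2) = 13/15; seller share = |εd|/(εs + |εd|) = 2/15.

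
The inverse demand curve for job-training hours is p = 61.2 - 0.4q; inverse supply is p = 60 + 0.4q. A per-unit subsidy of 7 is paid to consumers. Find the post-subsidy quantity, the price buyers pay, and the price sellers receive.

Pre-subsidy: 61.2 - 0.4q = 60 + 0.4q gives q* = 1.5 and p* = 60.6.
With the rebate, buyers effectively pay pb = ps − 7, where ps is the price sellers receive.
On the curves, pb = 61.2 - 0.4q and ps = 60 + 0.4q; the wedge ps − pb = 7 gives 60 + 0.4q − (61.2 - 0.4q) = 7, so q' = 10.25.
Then pb = 61.2 − 0.4·10.25 = 57.1 and ps = 60 + 0.4·10.25 = 64.1.

q' = 10.25; buyers pay 57.1; sellers receive 64.1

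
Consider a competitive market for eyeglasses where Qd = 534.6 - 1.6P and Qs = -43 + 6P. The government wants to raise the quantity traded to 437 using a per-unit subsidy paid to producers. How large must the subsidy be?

At Q = 437, invert demand for the buyer price: Pb = (534.6 − 437)/1.6 = 61; invert supply for the seller price: Ps = (437 − (-43))/6 = 80.
The subsidy must fill the gap: s = Ps − Pb = 80 − 61 = 19.

Required subsidy s = 19 per unit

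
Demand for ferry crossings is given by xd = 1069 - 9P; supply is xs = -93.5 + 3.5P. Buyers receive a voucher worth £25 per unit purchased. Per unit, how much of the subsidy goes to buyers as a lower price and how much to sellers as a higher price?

Buyers gain £7 per unit; sellers gain £18 per unit

Pre-subsidy: 1069 - 9P = -93.5 + 3.5P gives P* = 93, x* = 232.
With the rebate, buyers effectively pay Pb = Ps − 25, where Ps is the price sellers receive.
Demand in terms of Ps becomes xd = 1069 − 9(Ps − 25) = 1294 - 9Ps. Setting this equal to supply: 1294 - 9Ps = -93.5 + 3.5Ps, so Ps = 111.
Buyers pay Pb = 111 − 25 = 86; x' = -93.5 + 3.5·111 = 295.
Buyers' price falls by P* − Pb = 93 − 86 = 7; sellers' price rises by Ps − P* = 111 − 93 = 18.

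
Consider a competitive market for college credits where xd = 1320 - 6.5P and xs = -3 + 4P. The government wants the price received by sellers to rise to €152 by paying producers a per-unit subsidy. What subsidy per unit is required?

Required subsidy s = €42 per unit

At a seller price of 152, quantity supplied is -3 + 4·152 = 605.
Buyers absorb 605 only when they pay Pb with 1320 − 6.5·Pb = 605, i.e. Pb = 110.
s = Ps − Pb = 152 − 110 = 42.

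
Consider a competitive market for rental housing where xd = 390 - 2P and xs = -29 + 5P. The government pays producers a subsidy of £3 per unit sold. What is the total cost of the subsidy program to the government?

Pre-subsidy: 390 - 2P = -29 + 5P gives P* = 419/7, x* = 1892/7.
With the subsidy, sellers receive Ps = Pb + 3 for each unit, where Pb is the price buyers pay.
Supply in terms of Pb becomes xs = -29 + 5(Pb + 3) = -14 + 5Pb. Setting this equal to demand: 390 - 2Pb = -14 + 5Pb, so Pb = 404/7.
Sellers receive Ps = 404/7 + 3 = 425/7; x' = 390 − 2·(404/7) = 1922/7.
Government outlay = subsidy × quantity = 3 × 1922/7 = 5766/7.

Government cost = 5766/7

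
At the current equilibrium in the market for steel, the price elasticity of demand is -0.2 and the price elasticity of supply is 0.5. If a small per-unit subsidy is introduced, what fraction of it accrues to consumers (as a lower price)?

For a small subsidy around the equilibrium, the benefit split depends on the relative slopes, which at a point are proportional to the elasticities.
Buyer share = εs/(εs + |εd|) = 0.5/(0.5 + 0.2) = 5/7; seller share = |εd|/(εs + |εd|) = 2/7.

Consumer share = 5/7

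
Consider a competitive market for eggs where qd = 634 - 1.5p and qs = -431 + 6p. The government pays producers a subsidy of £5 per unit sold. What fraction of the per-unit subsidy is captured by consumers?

Pre-subsidy: 634 - 1.5p = -431 + 6p gives p* = 142, q* = 421.
With the subsidy, sellers receive ps = pb + 5 for each unit, where pb is the price buyers pay.
Supply in terms of pb becomes qs = -431 + 6(pb + 5) = -401 + 6pb. Setting this equal to demand: 634 - 1.5pb = -401 + 6pb, so pb = 138.
Sellers receive ps = 138 + 5 = 143; q' = 634 − 1.5·138 = 427.
Buyers' price falls by p* − pb = 142 − 138 = 4; sellers' price rises by ps − p* = 143 − 142 = 1.
So consumers capture 4/5 = 0.8 of each unit of subsidy.

Consumer share = 0.8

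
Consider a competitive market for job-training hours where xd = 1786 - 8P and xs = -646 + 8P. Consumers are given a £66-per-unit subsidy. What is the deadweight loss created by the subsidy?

Deadweight loss = £8712

Pre-subsidy: 1786 - 8P = -646 + 8P gives P* = 152, x* = 570.
With the rebate, buyers effectively pay Pb = Ps − 66, where Ps is the price sellers receive.
Demand in terms of Ps becomes xd = 1786 − 8(Ps − 66) = 2314 - 8Ps. Setting this equal to supply: 2314 - 8Ps = -646 + 8Ps, so Ps = 185.
Buyers pay Pb = 185 − 66 = 119; x' = -646 + 8·185 = 834.
The subsidy expands output by 834 − 570 = 264 past the efficient level; on those units the gap between marginal cost and willingness to pay runs from 0 up to 66.
DWL = ½ × 66 × 264 = 8712.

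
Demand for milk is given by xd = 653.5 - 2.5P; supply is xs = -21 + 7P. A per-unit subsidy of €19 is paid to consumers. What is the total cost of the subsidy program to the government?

Pre-subsidy: 653.5 - 2.5P = -21 + 7P gives P* = 71, x* = 476.
With the rebate, buyers effectively pay Pb = Ps − 19, where Ps is the price sellers receive.
Demand in terms of Ps becomes xd = 653.5 − 2.5(Ps − 19) = 701 - 2.5Ps. Setting this equal to supply: 701 - 2.5Ps = -21 + 7Ps, so Ps = 76.
Buyers pay Pb = 76 − 19 = 57; x' = -21 + 7·76 = 511.
Government outlay = subsidy × quantity = 19 × 511 = 9709.

Government cost = €9709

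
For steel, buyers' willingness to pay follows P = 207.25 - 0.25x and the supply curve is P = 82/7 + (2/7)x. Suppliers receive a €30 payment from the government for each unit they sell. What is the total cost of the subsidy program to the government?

Government cost = €12630

Pre-subsidy: 207.25 - 0.25x = 82/7 + (2/7)x gives x* = 365 and P* = 116.
With the subsidy, sellers receive Ps = Pb + 30 for each unit, where Pb is the price buyers pay.
On the curves, Pb = 207.25 - 0.25x and Ps = 82/7 + (2/7)x; the wedge Ps − Pb = 30 gives 82/7 + (2/7)x − (207.25 - 0.25x) = 30, so x' = 421.
Then Pb = 207.25 − 0.25·421 = 102 and Ps = 82/7 + (2/7)·421 = 132.
Government outlay = subsidy × quantity = 30 × 421 = 12630.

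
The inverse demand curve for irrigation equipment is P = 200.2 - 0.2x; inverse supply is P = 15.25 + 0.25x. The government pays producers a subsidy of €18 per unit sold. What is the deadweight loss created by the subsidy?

Deadweight loss = €360

Pre-subsidy: 200.2 - 0.2x = 15.25 + 0.25x gives x* = 411 and P* = 118.
With the subsidy, sellers receive Ps = Pb + 18 for each unit, where Pb is the price buyers pay.
On the curves, Pb = 200.2 - 0.2x and Ps = 15.25 + 0.25x; the wedge Ps − Pb = 18 gives 15.25 + 0.25x − (200.2 - 0.2x) = 18, so x' = 451.
Then Pb = 200.2 − 0.2·451 = 110 and Ps = 15.25 + 0.25·451 = 128.
The subsidy expands output by 451 − 411 = 40 past the efficient level; on those units the gap between marginal cost and willingness to pay runs from 0 up to 18.
DWL = ½ × 18 × 40 = 360.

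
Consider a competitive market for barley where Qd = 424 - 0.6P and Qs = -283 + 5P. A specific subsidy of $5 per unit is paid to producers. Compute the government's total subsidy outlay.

Pre-subsidy: 424 - 0.6P = -283 + 5P gives P* = 126.25, Q* = 348.25.
With the subsidy, sellers receive Ps = Pb + 5 for each unit, where Pb is the price buyers pay.
Supply in terms of Pb becomes Qs = -283 + 5(Pb + 5) = -258 + 5Pb. Setting this equal to demand: 424 - 0.6Pb = -258 + 5Pb, so Pb = 1705/14.
Sellers receive Ps = 1705/14 + 5 = 1775/14; Q' = 424 − 0.6·(1705/14) = 4913/14.
Government outlay = subsidy × quantity = 5 × 4913/14 = 24565/14.

Government cost = 24565/14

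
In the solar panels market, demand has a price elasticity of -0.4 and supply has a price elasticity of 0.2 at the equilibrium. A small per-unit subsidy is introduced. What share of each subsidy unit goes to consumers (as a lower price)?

For a small subsidy around the equilibrium, the benefit split depends on the relative slopes, which at a point are proportional to the elasticities.
Buyer share = εs/(εs + |εd|) = 0.2/(0.2 + 0.4) = 1/3; seller share = |εd|/(εs + |εd|) = 2/3.

Consumer share = 1/3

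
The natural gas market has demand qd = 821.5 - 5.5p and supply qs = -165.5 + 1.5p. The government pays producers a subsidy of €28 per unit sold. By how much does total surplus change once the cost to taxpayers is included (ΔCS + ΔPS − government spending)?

Pre-subsidy: 821.5 - 5.5p = -165.5 + 1.5p gives p* = 141, q* = 46.
With the subsidy, sellers receive ps = pb + 28 for each unit, where pb is the price buyers pay.
Supply in terms of pb becomes qs = -165.5 + 1.5(pb + 28) = -123.5 + 1.5pb. Setting this equal to demand: 821.5 - 5.5pb = -123.5 + 1.5pb, so pb = 135.
Sellers receive ps = 135 + 28 = 163; q' = 821.5 − 5.5·135 = 79.
ΔCS = ½(46 + 79)(141 − 135) = 375; ΔPS = ½(46 + 79)(163 − 141) = 1375.
Government spending = 28 × 79 = 2212.
Net change = 375 + 1375 − 2212 = -462. The loss equals the DWL triangle ½·28·33.

Net change in total surplus = -€462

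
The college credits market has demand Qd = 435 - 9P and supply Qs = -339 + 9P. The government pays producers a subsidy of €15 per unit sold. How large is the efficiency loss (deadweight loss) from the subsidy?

Pre-subsidy: 435 - 9P = -339 + 9P gives P* = 43, Q* = 48.
With the subsidy, sellers receive Ps = Pb + 15 for each unit, where Pb is the price buyers pay.
Supply in terms of Pb becomes Qs = -339 + 9(Pb + 15) = -204 + 9Pb. Setting this equal to demand: 435 - 9Pb = -204 + 9Pb, so Pb = 35.5.
Sellers receive Ps = 35.5 + 15 = 50.5; Q' = 435 − 9·35.5 = 115.5.
The subsidy expands output by 115.5 − 48 = 67.5 past the efficient level; on those units the gap between marginal cost and willingness to pay runs from 0 up to 15.
DWL = ½ × 15 × 67.5 = 506.25.

Deadweight loss = €506.25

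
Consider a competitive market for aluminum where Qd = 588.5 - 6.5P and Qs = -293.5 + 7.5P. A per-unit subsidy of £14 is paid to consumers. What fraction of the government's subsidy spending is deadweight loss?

Pre-subsidy: 588.5 - 6.5P = -293.5 + 7.5P gives P* = 63, Q* = 179.
With the rebate, buyers effectively pay Pb = Ps − 14, where Ps is the price sellers receive.
Demand in terms of Ps becomes Qd = 588.5 − 6.5(Ps − 14) = 679.5 - 6.5Ps. Setting this equal to supply: 679.5 - 6.5Ps = -293.5 + 7.5Ps, so Ps = 69.5.
Buyers pay Pb = 69.5 − 14 = 55.5; Q' = -293.5 + 7.5·69.5 = 227.75.
ΔCS = ½(179 + 227.75)(63 − 55.5) = 1525.3125; ΔPS = ½(179 + 227.75)(69.5 − 63) = 1321.9375.
Government spending = 14 × 227.75 = 3188.5.
DWL = ½ × 14 × (227.75 − 179) = 341.25; fraction = 341.25 / 3188.5 = 195/1822.

DWL / government spending = 195/1822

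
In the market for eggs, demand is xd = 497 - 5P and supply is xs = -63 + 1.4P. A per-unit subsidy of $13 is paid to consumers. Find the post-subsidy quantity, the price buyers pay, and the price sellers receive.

x' = 73.71875; buyers pay $84.65625; sellers receive $97.65625

Pre-subsidy: 497 - 5P = -63 + 1.4P gives P* = 87.5, x* = 59.5.
With the rebate, buyers effectively pay Pb = Ps − 13, where Ps is the price sellers receive.
Demand in terms of Ps becomes xd = 497 − 5(Ps − 13) = 562 - 5Ps. Setting this equal to supply: 562 - 5Ps = -63 + 1.4Ps, so Ps = 97.65625.
Buyers pay Pb = 97.65625 − 13 = 84.65625; x' = -63 + 1.4·97.65625 = 73.71875.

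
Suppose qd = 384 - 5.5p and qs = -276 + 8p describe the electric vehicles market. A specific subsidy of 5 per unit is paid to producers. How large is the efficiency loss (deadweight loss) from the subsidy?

Pre-subsidy: 384 - 5.5p = -276 + 8p gives p* = 440/9, q* = 1036/9.
With the subsidy, sellers receive ps = pb + 5 for each unit, where pb is the price buyers pay.
Supply in terms of pb becomes qs = -276 + 8(pb + 5) = -236 + 8pb. Setting this equal to demand: 384 - 5.5pb = -236 + 8pb, so pb = 1240/27.
Sellers receive ps = 1240/27 + 5 = 1375/27; q' = 384 − 5.5·(1240/27) = 3548/27.
The subsidy expands output by 3548/27 − 1036/9 = 440/27 past the efficient level; on those units the gap between marginal cost and willingness to pay runs from 0 up to 5.
DWL = ½ × 5 × 440/27 = 1100/27.

Deadweight loss = 1100/27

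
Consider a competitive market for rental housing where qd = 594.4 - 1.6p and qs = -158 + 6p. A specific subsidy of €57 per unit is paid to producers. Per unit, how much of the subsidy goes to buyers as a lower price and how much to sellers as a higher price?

Buyers gain €45 per unit; sellers gain €12 per unit

Pre-subsidy: 594.4 - 1.6p = -158 + 6p gives p* = 99, q* = 436.
With the subsidy, sellers receive ps = pb + 57 for each unit, where pb is the price buyers pay.
Supply in terms of pb becomes qs = -158 + 6(pb + 57) = 184 + 6pb. Setting this equal to demand: 594.4 - 1.6pb = 184 + 6pb, so pb = 54.
Sellers receive ps = 54 + 57 = 111; q' = 594.4 − 1.6·54 = 508.
Buyers' price falls by p* − pb = 99 − 54 = 45; sellers' price rises by ps − p* = 111 − 99 = 12.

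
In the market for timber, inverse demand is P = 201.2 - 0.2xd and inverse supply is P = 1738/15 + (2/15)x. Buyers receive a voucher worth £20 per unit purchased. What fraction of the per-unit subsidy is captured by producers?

Pre-subsidy: 201.2 - 0.2x = 1738/15 + (2/15)x gives x* = 256 and P* = 150.
With the rebate, buyers effectively pay Pb = Ps − 20, where Ps is the price sellers receive.
On the curves, Pb = 201.2 - 0.2x and Ps = 1738/15 + (2/15)x; the wedge Ps − Pb = 20 gives 1738/15 + (2/15)x − (201.2 - 0.2x) = 20, so x' = 316.
Then Pb = 201.2 − 0.2·316 = 138 and Ps = 1738/15 + (2/15)·316 = 158.
Buyers' price falls by P* − Pb = 150 − 138 = 12; sellers' price rises by Ps − P* = 158 − 150 = 8.
So producers capture 8/20 = 0.4 of each unit of subsidy.

Producer share = 0.4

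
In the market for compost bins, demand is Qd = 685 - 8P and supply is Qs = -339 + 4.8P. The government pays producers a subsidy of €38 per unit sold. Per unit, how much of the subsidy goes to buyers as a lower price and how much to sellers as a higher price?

Pre-subsidy: 685 - 8P = -339 + 4.8P gives P* = 80, Q* = 45.
With the subsidy, sellers receive Ps = Pb + 38 for each unit, where Pb is the price buyers pay.
Supply in terms of Pb becomes Qs = -339 + 4.8(Pb + 38) = -156.6 + 4.8Pb. Setting this equal to demand: 685 - 8Pb = -156.6 + 4.8Pb, so Pb = 65.75.
Sellers receive Ps = 65.75 + 38 = 103.75; Q' = 685 − 8·65.75 = 159.
Buyers' price falls by P* − Pb = 80 − 65.75 = 14.25; sellers' price rises by Ps − P* = 103.75 − 80 = 23.75.

Buyers gain €14.25 per unit; sellers gain €23.75 per unit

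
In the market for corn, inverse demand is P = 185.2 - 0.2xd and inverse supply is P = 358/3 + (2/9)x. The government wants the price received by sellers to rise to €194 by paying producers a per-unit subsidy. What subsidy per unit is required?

Required subsidy s = €76 per unit

At a seller price of 194, quantity supplied is -537 + 4.5·194 = 336.
Buyers absorb 336 only when they pay Pb = 185.2 − 0.2·336 = 118.
s = Ps − Pb = 194 − 118 = 76.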